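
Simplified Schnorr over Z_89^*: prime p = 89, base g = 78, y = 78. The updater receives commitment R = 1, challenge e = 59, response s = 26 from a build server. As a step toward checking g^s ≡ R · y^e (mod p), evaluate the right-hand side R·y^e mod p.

45

Squares mod 89: 78^1≡78, 78^2≡32, 78^4≡45, 78^8≡67, 78^16≡39, 78^32≡8
59 = 32 + 16 + 8 + 2 + 1, so 78^59 ≡ 8·39·67·32·78 ≡ 45 (mod 89)
R · y^e ≡ 1·45 = 45 ≡ 45 (mod 89)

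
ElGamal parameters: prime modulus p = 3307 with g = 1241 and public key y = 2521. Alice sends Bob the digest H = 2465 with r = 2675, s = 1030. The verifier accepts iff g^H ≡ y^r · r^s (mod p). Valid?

no

Left side g^H mod p:
1241^2 = 1540081 ≡ 2326
1241^4 ≡ 2326^2 = 5410276 ≡ 24
1241^8 ≡ 24^2 = 576
1241^16 ≡ 576^2 = 331776 ≡ 1076
1241^32 ≡ 1076^2 = 1157776 ≡ 326
1241^64 ≡ 326^2 = 106276 ≡ 452
1241^128 ≡ 452^2 = 204304 ≡ 2577
1241^256 ≡ 2577^2 = 6640929 ≡ 473
1241^512 ≡ 473^2 = 223729 ≡ 2160
1241^1024 ≡ 2160^2 = 4665600 ≡ 2730
1241^2048 ≡ 2730^2 = 7452900 ≡ 2229
2465 = 2048 + 256 + 128 + 32 + 1, so 1241^2465 ≡ 2229·473·2577·326·1241 ≡ 2611 (mod 3307)
Right side y^r · r^s mod p:
2521^2 = 6355441 ≡ 2694
2521^4 ≡ 2694^2 = 7257636 ≡ 2078
2521^8 ≡ 2078^2 = 4318084 ≡ 2449
2521^16 ≡ 2449^2 = 5997601 ≡ 2010
2521^32 ≡ 2010^2 = 4040100 ≡ 2253
2521^64 ≡ 2253^2 = 5076009 ≡ 3071
2521^128 ≡ 3071^2 = 9431041 ≡ 2784
2521^256 ≡ 2784^2 = 7750656 ≡ 2355
2521^512 ≡ 2355^2 = 5546025 ≡ 186
2521^1024 ≡ 186^2 = 34596 ≡ 1526
2521^2048 ≡ 1526^2 = 2328676 ≡ 548
2675 = 2048 + 512 + 64 + 32 + 16 + 2 + 1, so 2521^2675 ≡ 548·186·3071·2253·2010·2694·2521 ≡ 1335 (mod 3307)
2675^2 = 7155625 ≡ 2584
2675^4 ≡ 2584^2 = 6677056 ≡ 223
2675^8 ≡ 223^2 = 49729 ≡ 124
2675^16 ≡ 124^2 = 15376 ≡ 2148
2675^32 ≡ 2148^2 = 4613904 ≡ 639
2675^64 ≡ 639^2 = 408321 ≡ 1560
2675^128 ≡ 1560^2 = 2433600 ≡ 2955
2675^256 ≡ 2955^2 = 8732025 ≡ 1545
2675^512 ≡ 1545^2 = 2387025 ≡ 2678
2675^1024 ≡ 2678^2 = 7171684 ≡ 2108
1030 = 1024 + 4 + 2, so 2675^1030 ≡ 2108·223·2584 ≡ 2886 (mod 3307)
1335·2886 = 3852810 ≡ 155 (mod 3307)
2611 ≠ 155, so verification fails.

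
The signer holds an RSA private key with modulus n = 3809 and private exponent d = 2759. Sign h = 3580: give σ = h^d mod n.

h^2 ≡ 3580^2 = 12816400 ≡ 2924
h^4 ≡ 2924^2 = 8549776 ≡ 2380
h^8 ≡ 2380^2 = 5664400 ≡ 417
h^16 ≡ 417^2 = 173889 ≡ 2484
h^32 ≡ 2484^2 = 6170256 ≡ 3485
h^64 ≡ 3485^2 = 12145225 ≡ 2133
h^128 ≡ 2133^2 = 4549689 ≡ 1743
h^256 ≡ 1743^2 = 3038049 ≡ 2276
h^512 ≡ 2276^2 = 5180176 ≡ 3745
h^1024 ≡ 3745^2 = 14025025 ≡ 287
h^2048 ≡ 287^2 = 82369 ≡ 2380
2759 = 2048 + 512 + 128 + 64 + 4 + 2 + 1, so h^2759 ≡ 2380·3745·1743·2133·2380·2924·3580 ≡ 2244 (mod 3809)

2244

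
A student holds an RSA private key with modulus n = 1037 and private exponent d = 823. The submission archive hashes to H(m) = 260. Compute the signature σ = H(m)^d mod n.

605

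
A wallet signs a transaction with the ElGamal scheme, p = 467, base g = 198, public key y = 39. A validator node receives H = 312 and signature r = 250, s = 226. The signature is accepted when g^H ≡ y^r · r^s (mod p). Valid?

Left side g^H mod p:
Squares mod 467: 198^1≡198, 198^2≡443, 198^4≡109, 198^8≡206, 198^16≡406, 198^32≡452, 198^64≡225, 198^128≡189, 198^256≡229
312 = 256 + 32 + 16 + 8, so 198^312 ≡ 229·452·406·206 ≡ 334 (mod 467)
Right side y^r · r^s mod p:
Squares mod 467: 39^1≡39, 39^2≡120, 39^4≡390, 39^8≡325, 39^16≡83, 39^32≡351, 39^64≡380, 39^128≡97
250 = 128 + 64 + 32 + 16 + 8 + 2, so 39^250 ≡ 97·380·351·83·325·120 ≡ 435 (mod 467)
Squares mod 467: 250^1≡250, 250^2≡389, 250^4≡13, 250^8≡169, 250^16≡74, 250^32≡339, 250^64≡39, 250^128≡120
226 = 128 + 64 + 32 + 2, so 250^226 ≡ 120·39·339·389 ≡ 369 (mod 467)
435·369 = 160515 ≡ 334 (mod 467)
334 ≡ 334 (mod 467), so the signature is genuine.

yes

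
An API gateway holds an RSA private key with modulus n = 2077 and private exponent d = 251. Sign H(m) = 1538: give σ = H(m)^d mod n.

2025

Squares mod 2077: (H(m))^1≡1538, (H(m))^2≡1818, (H(m))^4≡617, (H(m))^8≡598, (H(m))^16≡360, (H(m))^32≡826, (H(m))^64≡1020, (H(m))^128≡1900
251 = 128 + 64 + 32 + 16 + 8 + 2 + 1, so (H(m))^251 ≡ 1900·1020·826·360·598·1818·1538 ≡ 2025 (mod 2077)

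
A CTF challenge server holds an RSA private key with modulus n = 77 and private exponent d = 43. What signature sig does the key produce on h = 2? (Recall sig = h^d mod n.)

30

h^43 mod 77 = 30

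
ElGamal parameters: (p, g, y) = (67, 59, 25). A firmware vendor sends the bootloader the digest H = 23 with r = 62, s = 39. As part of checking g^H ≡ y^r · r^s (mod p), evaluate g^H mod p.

59^23 mod 67 = 59

59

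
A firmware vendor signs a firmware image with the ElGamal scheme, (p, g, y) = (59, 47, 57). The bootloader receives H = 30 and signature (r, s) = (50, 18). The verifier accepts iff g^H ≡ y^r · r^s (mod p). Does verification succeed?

Left side g^H mod p:
Squares mod 59: 47^1≡47, 47^2≡26, 47^4≡27, 47^8≡21, 47^16≡28
30 = 16 + 8 + 4 + 2, so 47^30 ≡ 28·21·27·26 ≡ 12 (mod 59)
Right side y^r · r^s mod p:
Squares mod 59: 57^1≡57, 57^2≡4, 57^4≡16, 57^8≡20, 57^16≡46, 57^32≡51
50 = 32 + 16 + 2, so 57^50 ≡ 51·46·4 ≡ 3 (mod 59)
Squares mod 59: 50^1≡50, 50^2≡22, 50^4≡12, 50^8≡26, 50^16≡27
18 = 16 + 2, so 50^18 ≡ 27·22 ≡ 4 (mod 59)
3·4 = 12 ≡ 12 (mod 59)
12 ≡ 12 (mod 59), so the signature is genuine.

passes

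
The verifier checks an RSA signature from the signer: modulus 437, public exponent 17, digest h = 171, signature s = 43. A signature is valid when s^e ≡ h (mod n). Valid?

no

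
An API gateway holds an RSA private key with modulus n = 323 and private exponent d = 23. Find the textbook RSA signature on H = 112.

H^2 ≡ 112^2 = 12544 ≡ 270
H^4 ≡ 270^2 = 72900 ≡ 225
H^8 ≡ 225^2 = 50625 ≡ 237
H^16 ≡ 237^2 = 56169 ≡ 290
23 = 16 + 4 + 2 + 1, so H^23 ≡ 290·225·270·112 ≡ 158 (mod 323)

158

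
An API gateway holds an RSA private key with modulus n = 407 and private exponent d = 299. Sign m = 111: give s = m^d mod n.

111

m^2 ≡ 111^2 = 12321 ≡ 111
m^4 ≡ 111^2 = 12321 ≡ 111
m^8 ≡ 111^2 = 12321 ≡ 111
m^16 ≡ 111^2 = 12321 ≡ 111
m^32 ≡ 111^2 = 12321 ≡ 111
m^64 ≡ 111^2 = 12321 ≡ 111
m^128 ≡ 111^2 = 12321 ≡ 111
m^256 ≡ 111^2 = 12321 ≡ 111
299 = 256 + 32 + 8 + 2 + 1, so m^299 ≡ 111·111·111·111·111 ≡ 111 (mod 407)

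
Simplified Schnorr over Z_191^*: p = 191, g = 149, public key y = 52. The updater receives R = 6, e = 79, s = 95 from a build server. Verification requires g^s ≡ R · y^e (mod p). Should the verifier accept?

g^s mod p:
Squares mod 191: 149^1≡149, 149^2≡45, 149^4≡115, 149^8≡46, 149^16≡15, 149^32≡34, 149^64≡10
95 = 64 + 16 + 8 + 4 + 2 + 1, so 149^95 ≡ 10·15·46·115·45·149 ≡ 1 (mod 191)
R · y^e mod p:
Squares mod 191: 52^1≡52, 52^2≡30, 52^4≡136, 52^8≡160, 52^16≡6, 52^32≡36, 52^64≡150
79 = 64 + 8 + 4 + 2 + 1, so 52^79 ≡ 150·160·136·30·52 ≡ 32 (mod 191)
6·32 = 192 ≡ 1 (mod 191)
1 ≡ 1 (mod 191); signature holds.

accept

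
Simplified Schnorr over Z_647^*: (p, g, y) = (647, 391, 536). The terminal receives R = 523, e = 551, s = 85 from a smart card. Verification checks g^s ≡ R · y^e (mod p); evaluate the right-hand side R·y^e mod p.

536^2 = 287296 ≡ 28
536^4 ≡ 28^2 = 784 ≡ 137
536^8 ≡ 137^2 = 18769 ≡ 6
536^16 ≡ 6^2 = 36
536^32 ≡ 36^2 = 1296 ≡ 2
536^64 ≡ 2^2 = 4
536^128 ≡ 4^2 = 16
536^256 ≡ 16^2 = 256
536^512 ≡ 256^2 = 65536 ≡ 189
551 = 512 + 32 + 4 + 2 + 1, so 536^551 ≡ 189·2·137·28·536 ≡ 67 (mod 647)
R · y^e ≡ 523·67 = 35041 ≡ 103 (mod 647)

103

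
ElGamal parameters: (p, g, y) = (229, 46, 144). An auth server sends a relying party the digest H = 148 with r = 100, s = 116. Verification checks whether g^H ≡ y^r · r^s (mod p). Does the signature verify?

verifies

Left side g^H mod p:
Squares mod 229: 46^1≡46, 46^2≡55, 46^4≡48, 46^8≡14, 46^16≡196, 46^32≡173, 46^64≡159, 46^128≡91
148 = 128 + 16 + 4, so 46^148 ≡ 91·196·48 ≡ 126 (mod 229)
Right side y^r · r^s mod p:
Squares mod 229: 144^1≡144, 144^2≡126, 144^4≡75, 144^8≡129, 144^16≡153, 144^32≡51, 144^64≡82
100 = 64 + 32 + 4, so 144^100 ≡ 82·51·75 ≡ 149 (mod 229)
Squares mod 229: 100^1≡100, 100^2≡153, 100^4≡51, 100^8≡82, 100^16≡83, 100^32≡19, 100^64≡132
116 = 64 + 32 + 16 + 4, so 100^116 ≡ 132·19·83·51 ≡ 153 (mod 229)
149·153 = 22797 ≡ 126 (mod 229)
126 ≡ 126 (mod 229), so the signature is genuine.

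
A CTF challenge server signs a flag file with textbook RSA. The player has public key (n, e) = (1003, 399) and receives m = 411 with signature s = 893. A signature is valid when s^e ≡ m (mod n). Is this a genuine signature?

forged

Squares mod 1003: s^1≡893, s^2≡64, s^4≡84, s^8≡35, s^16≡222, s^32≡137, s^64≡715, s^128≡698, s^256≡749
399 = 256 + 128 + 8 + 4 + 2 + 1, so s^399 ≡ 749·698·35·84·64·893 ≡ 393 (mod 1003)
The recovered value 393 does not match the digest 411.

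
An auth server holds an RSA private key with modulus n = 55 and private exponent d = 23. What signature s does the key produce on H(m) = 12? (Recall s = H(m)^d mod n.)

(H(m))^2 ≡ 12^2 = 144 ≡ 34
(H(m))^4 ≡ 34^2 = 1156 ≡ 1
(H(m))^8 ≡ 1^2 = 1
(H(m))^16 ≡ 1^2 = 1
23 = 16 + 4 + 2 + 1, so (H(m))^23 ≡ 1·1·34·12 ≡ 23 (mod 55)

23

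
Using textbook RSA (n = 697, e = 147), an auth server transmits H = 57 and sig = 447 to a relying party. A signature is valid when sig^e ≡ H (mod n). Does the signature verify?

sig^147 mod 697 = 57
Since 57 equals the digest 57, verification succeeds.

verifies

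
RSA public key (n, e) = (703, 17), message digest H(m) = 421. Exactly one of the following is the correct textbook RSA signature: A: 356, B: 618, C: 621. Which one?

Candidate A: Squares mod 703: 356^1≡356, 356^2≡196, 356^4≡454, 356^8≡137, 356^16≡491; 17 = 16 + 1, so 356^17 ≡ 491·356 ≡ 452 (mod 703)
Candidate B: Squares mod 703: 618^1≡618, 618^2≡195, 618^4≡63, 618^8≡454, 618^16≡137; 17 = 16 + 1, so 618^17 ≡ 137·618 ≡ 306 (mod 703)
Candidate C: Squares mod 703: 621^1≡621, 621^2≡397, 621^4≡137, 621^8≡491, 621^16≡655; 17 = 16 + 1, so 621^17 ≡ 655·621 ≡ 421 (mod 703)
  → matches H(m) = 421

C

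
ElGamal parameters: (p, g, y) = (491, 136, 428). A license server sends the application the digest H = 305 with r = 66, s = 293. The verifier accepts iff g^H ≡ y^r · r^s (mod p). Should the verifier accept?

Left side g^H mod p:
Squares mod 491: 136^1≡136, 136^2≡329, 136^4≡221, 136^8≡232, 136^16≡305, 136^32≡226, 136^64≡12, 136^128≡144, 136^256≡114
305 = 256 + 32 + 16 + 1, so 136^305 ≡ 114·226·305·136 ≡ 251 (mod 491)
Right side y^r · r^s mod p:
Squares mod 491: 428^1≡428, 428^2≡41, 428^4≡208, 428^8≡56, 428^16≡190, 428^32≡257, 428^64≡255
66 = 64 + 2, so 428^66 ≡ 255·41 ≡ 144 (mod 491)
Squares mod 491: 66^1≡66, 66^2≡428, 66^4≡41, 66^8≡208, 66^16≡56, 66^32≡190, 66^64≡257, 66^128≡255, 66^256≡213
293 = 256 + 32 + 4 + 1, so 66^293 ≡ 213·190·41·66 ≡ 162 (mod 491)
144·162 = 23328 ≡ 251 (mod 491)
251 ≡ 251 (mod 491), so the signature is genuine.

accept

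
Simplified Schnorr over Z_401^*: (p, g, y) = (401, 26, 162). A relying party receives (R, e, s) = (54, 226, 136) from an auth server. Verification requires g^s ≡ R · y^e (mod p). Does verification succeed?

fails

g^s mod p:
26^136 mod 401 = 362
R · y^e mod p:
162^226 mod 401 = 164
54·164 = 8856 ≡ 34 (mod 401)
362 ≠ 34; the check fails.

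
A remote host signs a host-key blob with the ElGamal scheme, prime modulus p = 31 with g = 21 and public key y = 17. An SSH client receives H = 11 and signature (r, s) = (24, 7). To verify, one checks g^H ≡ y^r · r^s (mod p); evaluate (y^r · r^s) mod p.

12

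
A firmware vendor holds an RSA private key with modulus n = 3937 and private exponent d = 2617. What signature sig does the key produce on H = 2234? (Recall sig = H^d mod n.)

1802

H^2 ≡ 2234^2 = 4990756 ≡ 2577
H^4 ≡ 2577^2 = 6640929 ≡ 3147
H^8 ≡ 3147^2 = 9903609 ≡ 2054
H^16 ≡ 2054^2 = 4218916 ≡ 2389
H^32 ≡ 2389^2 = 5707321 ≡ 2608
H^64 ≡ 2608^2 = 6801664 ≡ 2465
H^128 ≡ 2465^2 = 6076225 ≡ 1434
H^256 ≡ 1434^2 = 2056356 ≡ 1242
H^512 ≡ 1242^2 = 1542564 ≡ 3197
H^1024 ≡ 3197^2 = 10220809 ≡ 357
H^2048 ≡ 357^2 = 127449 ≡ 1465
2617 = 2048 + 512 + 32 + 16 + 8 + 1, so H^2617 ≡ 1465·3197·2608·2389·2054·2234 ≡ 1802 (mod 3937)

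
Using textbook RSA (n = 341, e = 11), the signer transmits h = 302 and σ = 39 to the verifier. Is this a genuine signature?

σ^2 ≡ 39^2 = 1521 ≡ 157
σ^4 ≡ 157^2 = 24649 ≡ 97
σ^8 ≡ 97^2 = 9409 ≡ 202
11 = 8 + 2 + 1, so σ^11 ≡ 202·157·39 ≡ 39 (mod 341)
39 ≠ 302, so verification fails.

forged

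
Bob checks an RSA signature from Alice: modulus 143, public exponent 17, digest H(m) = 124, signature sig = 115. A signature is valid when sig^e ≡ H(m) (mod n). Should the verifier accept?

Squares mod 143: sig^1≡115, sig^2≡69, sig^4≡42, sig^8≡48, sig^16≡16
17 = 16 + 1, so sig^17 ≡ 16·115 ≡ 124 (mod 143)
sig^17 mod 143 = 124 matches H(m).

accept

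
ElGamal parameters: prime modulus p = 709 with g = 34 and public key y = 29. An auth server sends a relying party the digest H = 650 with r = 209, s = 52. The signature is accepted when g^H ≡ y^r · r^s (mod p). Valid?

Left side g^H mod p:
34^2 = 1156 ≡ 447
34^4 ≡ 447^2 = 199809 ≡ 580
34^8 ≡ 580^2 = 336400 ≡ 334
34^16 ≡ 334^2 = 111556 ≡ 243
34^32 ≡ 243^2 = 59049 ≡ 202
34^64 ≡ 202^2 = 40804 ≡ 391
34^128 ≡ 391^2 = 152881 ≡ 446
34^256 ≡ 446^2 = 198916 ≡ 396
34^512 ≡ 396^2 = 156816 ≡ 127
650 = 512 + 128 + 8 + 2, so 34^650 ≡ 127·446·334·447 ≡ 81 (mod 709)
Right side y^r · r^s mod p:
29^2 = 841 ≡ 132
29^4 ≡ 132^2 = 17424 ≡ 408
29^8 ≡ 408^2 = 166464 ≡ 558
29^16 ≡ 558^2 = 311364 ≡ 113
29^32 ≡ 113^2 = 12769 ≡ 7
29^64 ≡ 7^2 = 49
29^128 ≡ 49^2 = 2401 ≡ 274
209 = 128 + 64 + 16 + 1, so 29^209 ≡ 274·49·113·29 ≡ 7 (mod 709)
209^2 = 43681 ≡ 432
209^4 ≡ 432^2 = 186624 ≡ 157
209^8 ≡ 157^2 = 24649 ≡ 543
209^16 ≡ 543^2 = 294849 ≡ 614
209^32 ≡ 614^2 = 376996 ≡ 517
52 = 32 + 16 + 4, so 209^52 ≡ 517·614·157 ≡ 29 (mod 709)
7·29 = 203 ≡ 203 (mod 709)
81 ≠ 203, so verification fails.

no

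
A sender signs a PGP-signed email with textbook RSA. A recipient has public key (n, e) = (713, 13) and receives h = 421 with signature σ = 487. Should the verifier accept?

reject

σ^2 ≡ 487^2 = 237169 ≡ 453
σ^4 ≡ 453^2 = 205209 ≡ 578
σ^8 ≡ 578^2 = 334084 ≡ 400
13 = 8 + 4 + 1, so σ^13 ≡ 400·578·487 ≡ 292 (mod 713)
292 ≠ 421, so verification fails.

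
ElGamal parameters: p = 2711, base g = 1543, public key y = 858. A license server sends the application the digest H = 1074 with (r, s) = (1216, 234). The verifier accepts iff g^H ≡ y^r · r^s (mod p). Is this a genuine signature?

Left side g^H mod p:
Squares mod 2711: 1543^1≡1543, 1543^2≡591, 1543^4≡2273, 1543^8≡2074, 1543^16≡1830, 1543^32≡815, 1543^64≡30, 1543^128≡900, 1543^256≡2122, 1543^512≡2624, 1543^1024≡2147
1074 = 1024 + 32 + 16 + 2, so 1543^1074 ≡ 2147·815·1830·591 ≡ 91 (mod 2711)
Right side y^r · r^s mod p:
Squares mod 2711: 858^1≡858, 858^2≡1483, 858^4≡668, 858^8≡1620, 858^16≡152, 858^32≡1416, 858^64≡1627, 858^128≡1193, 858^256≡2685, 858^512≡676, 858^1024≡1528
1216 = 1024 + 128 + 64, so 858^1216 ≡ 1528·1193·1627 ≡ 987 (mod 2711)
Squares mod 2711: 1216^1≡1216, 1216^2≡1161, 1216^4≡554, 1216^8≡573, 1216^16≡298, 1216^32≡2052, 1216^64≡521, 1216^128≡341
234 = 128 + 64 + 32 + 8 + 2, so 1216^234 ≡ 341·521·2052·573·1161 ≡ 2645 (mod 2711)
987·2645 = 2610615 ≡ 2633 (mod 2711)
91 ≠ 2633, so verification fails.

forged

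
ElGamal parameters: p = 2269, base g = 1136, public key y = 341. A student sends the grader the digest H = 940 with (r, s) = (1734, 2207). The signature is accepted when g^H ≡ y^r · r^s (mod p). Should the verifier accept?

Left side g^H mod p:
1136^2 = 1290496 ≡ 1704
1136^4 ≡ 1704^2 = 2903616 ≡ 1565
1136^8 ≡ 1565^2 = 2449225 ≡ 974
1136^16 ≡ 974^2 = 948676 ≡ 234
1136^32 ≡ 234^2 = 54756 ≡ 300
1136^64 ≡ 300^2 = 90000 ≡ 1509
1136^128 ≡ 1509^2 = 2277081 ≡ 1274
1136^256 ≡ 1274^2 = 1623076 ≡ 741
1136^512 ≡ 741^2 = 549081 ≡ 2252
940 = 512 + 256 + 128 + 32 + 8 + 4, so 1136^940 ≡ 2252·741·1274·300·974·1565 ≡ 537 (mod 2269)
Right side y^r · r^s mod p:
341^2 = 116281 ≡ 562
341^4 ≡ 562^2 = 315844 ≡ 453
341^8 ≡ 453^2 = 205209 ≡ 999
341^16 ≡ 999^2 = 998001 ≡ 1910
341^32 ≡ 1910^2 = 3648100 ≡ 1817
341^64 ≡ 1817^2 = 3301489 ≡ 94
341^128 ≡ 94^2 = 8836 ≡ 2029
341^256 ≡ 2029^2 = 4116841 ≡ 875
341^512 ≡ 875^2 = 765625 ≡ 972
341^1024 ≡ 972^2 = 944784 ≡ 880
1734 = 1024 + 512 + 128 + 64 + 4 + 2, so 341^1734 ≡ 880·972·2029·94·453·562 ≡ 559 (mod 2269)
1734^2 = 3006756 ≡ 331
1734^4 ≡ 331^2 = 109561 ≡ 649
1734^8 ≡ 649^2 = 421201 ≡ 1436
1734^16 ≡ 1436^2 = 2062096 ≡ 1844
1734^32 ≡ 1844^2 = 3400336 ≡ 1374
1734^64 ≡ 1374^2 = 1887876 ≡ 68
1734^128 ≡ 68^2 = 4624 ≡ 86
1734^256 ≡ 86^2 = 7396 ≡ 589
1734^512 ≡ 589^2 = 346921 ≡ 2033
1734^1024 ≡ 2033^2 = 4133089 ≡ 1240
1734^2048 ≡ 1240^2 = 1537600 ≡ 1487
2207 = 2048 + 128 + 16 + 8 + 4 + 2 + 1, so 1734^2207 ≡ 1487·86·1844·1436·649·331·1734 ≡ 499 (mod 2269)
559·499 = 278941 ≡ 2123 (mod 2269)
537 ≠ 2123, so verification fails.

reject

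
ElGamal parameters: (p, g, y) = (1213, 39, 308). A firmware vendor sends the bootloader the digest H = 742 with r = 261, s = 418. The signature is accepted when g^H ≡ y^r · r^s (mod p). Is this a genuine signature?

Left side g^H mod p:
39^2 = 1521 ≡ 308
39^4 ≡ 308^2 = 94864 ≡ 250
39^8 ≡ 250^2 = 62500 ≡ 637
39^16 ≡ 637^2 = 405769 ≡ 627
39^32 ≡ 627^2 = 393129 ≡ 117
39^64 ≡ 117^2 = 13689 ≡ 346
39^128 ≡ 346^2 = 119716 ≡ 842
39^256 ≡ 842^2 = 708964 ≡ 572
39^512 ≡ 572^2 = 327184 ≡ 887
742 = 512 + 128 + 64 + 32 + 4 + 2, so 39^742 ≡ 887·842·346·117·250·308 ≡ 208 (mod 1213)
Right side y^r · r^s mod p:
308^2 = 94864 ≡ 250
308^4 ≡ 250^2 = 62500 ≡ 637
308^8 ≡ 637^2 = 405769 ≡ 627
308^16 ≡ 627^2 = 393129 ≡ 117
308^32 ≡ 117^2 = 13689 ≡ 346
308^64 ≡ 346^2 = 119716 ≡ 842
308^128 ≡ 842^2 = 708964 ≡ 572
308^256 ≡ 572^2 = 327184 ≡ 887
261 = 256 + 4 + 1, so 308^261 ≡ 887·637·308 ≡ 381 (mod 1213)
261^2 = 68121 ≡ 193
261^4 ≡ 193^2 = 37249 ≡ 859
261^8 ≡ 859^2 = 737881 ≡ 377
261^16 ≡ 377^2 = 142129 ≡ 208
261^32 ≡ 208^2 = 43264 ≡ 809
261^64 ≡ 809^2 = 654481 ≡ 674
261^128 ≡ 674^2 = 454276 ≡ 614
261^256 ≡ 614^2 = 376996 ≡ 966
418 = 256 + 128 + 32 + 2, so 261^418 ≡ 966·614·809·193 ≡ 303 (mod 1213)
381·303 = 115443 ≡ 208 (mod 1213)
208 ≡ 208 (mod 1213), so the signature is genuine.

genuine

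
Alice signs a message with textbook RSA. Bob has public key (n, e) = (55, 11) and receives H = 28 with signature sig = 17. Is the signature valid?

valid

sig^2 ≡ 17^2 = 289 ≡ 14
sig^4 ≡ 14^2 = 196 ≡ 31
sig^8 ≡ 31^2 = 961 ≡ 26
11 = 8 + 2 + 1, so sig^11 ≡ 26·14·17 ≡ 28 (mod 55)
Since 28 equals the digest 28, verification succeeds.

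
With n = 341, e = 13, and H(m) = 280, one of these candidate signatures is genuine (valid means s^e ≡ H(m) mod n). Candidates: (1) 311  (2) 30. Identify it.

1

Candidate 1: 311^2 = 96721 ≡ 218; 311^4 ≡ 218^2 = 47524 ≡ 125; 311^8 ≡ 125^2 = 15625 ≡ 280; 13 = 8 + 4 + 1, so 311^13 ≡ 280·125·311 ≡ 280 (mod 341)
  → matches H(m) = 280
Candidate 2: 30^2 = 900 ≡ 218; 30^4 ≡ 218^2 = 47524 ≡ 125; 30^8 ≡ 125^2 = 15625 ≡ 280; 13 = 8 + 4 + 1, so 30^13 ≡ 280·125·30 ≡ 61 (mod 341)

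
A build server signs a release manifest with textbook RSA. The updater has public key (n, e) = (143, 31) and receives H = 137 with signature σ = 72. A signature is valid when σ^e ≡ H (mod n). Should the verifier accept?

Squares mod 143: σ^1≡72, σ^2≡36, σ^4≡9, σ^8≡81, σ^16≡126
31 = 16 + 8 + 4 + 2 + 1, so σ^31 ≡ 126·81·9·36·72 ≡ 6 (mod 143)
σ^31 mod 143 = 6, but H = 137.

reject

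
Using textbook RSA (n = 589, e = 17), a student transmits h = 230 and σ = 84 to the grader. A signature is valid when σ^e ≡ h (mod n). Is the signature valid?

invalid

σ^2 ≡ 84^2 = 7056 ≡ 577
σ^4 ≡ 577^2 = 332929 ≡ 144
σ^8 ≡ 144^2 = 20736 ≡ 121
σ^16 ≡ 121^2 = 14641 ≡ 505
17 = 16 + 1, so σ^17 ≡ 505·84 ≡ 12 (mod 589)
The recovered value 12 does not match the digest 230.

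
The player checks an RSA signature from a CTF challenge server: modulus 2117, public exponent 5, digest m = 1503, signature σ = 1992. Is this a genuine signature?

genuine

σ^2 ≡ 1992^2 = 3968064 ≡ 806
σ^4 ≡ 806^2 = 649636 ≡ 1834
5 = 4 + 1, so σ^5 ≡ 1834·1992 ≡ 1503 (mod 2117)
σ^5 mod 2117 = 1503 matches m.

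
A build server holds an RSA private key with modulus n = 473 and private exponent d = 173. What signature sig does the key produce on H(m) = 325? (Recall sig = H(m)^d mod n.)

271

Squares mod 473: (H(m))^1≡325, (H(m))^2≡146, (H(m))^4≡31, (H(m))^8≡15, (H(m))^16≡225, (H(m))^32≡14, (H(m))^64≡196, (H(m))^128≡103
173 = 128 + 32 + 8 + 4 + 1, so (H(m))^173 ≡ 103·14·15·31·325 ≡ 271 (mod 473)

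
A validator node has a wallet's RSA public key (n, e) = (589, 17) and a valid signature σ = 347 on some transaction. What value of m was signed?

σ^2 ≡ 347^2 = 120409 ≡ 253
σ^4 ≡ 253^2 = 64009 ≡ 397
σ^8 ≡ 397^2 = 157609 ≡ 346
σ^16 ≡ 346^2 = 119716 ≡ 149
17 = 16 + 1, so σ^17 ≡ 149·347 ≡ 460 (mod 589)

460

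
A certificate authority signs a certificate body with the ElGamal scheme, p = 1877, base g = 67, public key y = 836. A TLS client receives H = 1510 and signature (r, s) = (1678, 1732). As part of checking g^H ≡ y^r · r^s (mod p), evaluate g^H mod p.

949

Squares mod 1877: 67^1≡67, 67^2≡735, 67^4≡1526, 67^8≡1196, 67^16≡142, 67^32≡1394, 67^64≡541, 67^128≡1746, 67^256≡268, 67^512≡498, 67^1024≡240
1510 = 1024 + 256 + 128 + 64 + 32 + 4 + 2, so 67^1510 ≡ 240·268·1746·541·1394·1526·735 ≡ 949 (mod 1877)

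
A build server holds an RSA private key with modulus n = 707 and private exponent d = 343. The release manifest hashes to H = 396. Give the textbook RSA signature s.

648

H^2 ≡ 396^2 = 156816 ≡ 569
H^4 ≡ 569^2 = 323761 ≡ 662
H^8 ≡ 662^2 = 438244 ≡ 611
H^16 ≡ 611^2 = 373321 ≡ 25
H^32 ≡ 25^2 = 625
H^64 ≡ 625^2 = 390625 ≡ 361
H^128 ≡ 361^2 = 130321 ≡ 233
H^256 ≡ 233^2 = 54289 ≡ 557
343 = 256 + 64 + 16 + 4 + 2 + 1, so H^343 ≡ 557·361·25·662·569·396 ≡ 648 (mod 707)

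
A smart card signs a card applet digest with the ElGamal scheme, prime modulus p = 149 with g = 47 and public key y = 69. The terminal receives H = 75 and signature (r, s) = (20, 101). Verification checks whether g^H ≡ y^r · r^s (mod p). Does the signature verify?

Left side g^H mod p:
Squares mod 149: 47^1≡47, 47^2≡123, 47^4≡80, 47^8≡142, 47^16≡49, 47^32≡17, 47^64≡140
75 = 64 + 8 + 2 + 1, so 47^75 ≡ 140·142·123·47 ≡ 47 (mod 149)
Right side y^r · r^s mod p:
Squares mod 149: 69^1≡69, 69^2≡142, 69^4≡49, 69^8≡17, 69^16≡140
20 = 16 + 4, so 69^20 ≡ 140·49 ≡ 6 (mod 149)
Squares mod 149: 20^1≡20, 20^2≡102, 20^4≡123, 20^8≡80, 20^16≡142, 20^32≡49, 20^64≡17
101 = 64 + 32 + 4 + 1, so 20^101 ≡ 17·49·123·20 ≡ 132 (mod 149)
6·132 = 792 ≡ 47 (mod 149)
47 ≡ 47 (mod 149), so the signature is genuine.

verifies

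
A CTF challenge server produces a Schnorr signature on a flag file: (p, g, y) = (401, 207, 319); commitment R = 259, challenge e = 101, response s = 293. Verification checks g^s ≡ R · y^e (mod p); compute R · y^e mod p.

386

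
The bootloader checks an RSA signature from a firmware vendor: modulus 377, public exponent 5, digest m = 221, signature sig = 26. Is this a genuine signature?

genuine

sig^5 mod 377 = 221
sig^5 mod 377 = 221 matches m.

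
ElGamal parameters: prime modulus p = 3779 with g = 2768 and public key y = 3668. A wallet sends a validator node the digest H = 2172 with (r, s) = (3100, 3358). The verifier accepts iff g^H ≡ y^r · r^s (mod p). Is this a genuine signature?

genuine

Left side g^H mod p:
Squares mod 3779: 2768^1≡2768, 2768^2≡1791, 2768^4≡3089, 2768^8≡3725, 2768^16≡2916, 2768^32≡306, 2768^64≡2940, 2768^128≡1027, 2768^256≡388, 2768^512≡3163, 2768^1024≡1556, 2768^2048≡2576
2172 = 2048 + 64 + 32 + 16 + 8 + 4, so 2768^2172 ≡ 2576·2940·306·2916·3725·3089 ≡ 3220 (mod 3779)
Right side y^r · r^s mod p:
Squares mod 3779: 3668^1≡3668, 3668^2≡984, 3668^4≡832, 3668^8≡667, 3668^16≡2746, 3668^32≡1411, 3668^64≡3167, 3668^128≡423, 3668^256≡1316, 3668^512≡1074, 3668^1024≡881, 3668^2048≡1466
3100 = 2048 + 1024 + 16 + 8 + 4, so 3668^3100 ≡ 1466·881·2746·667·832 ≡ 447 (mod 3779)
Squares mod 3779: 3100^1≡3100, 3100^2≡3, 3100^4≡9, 3100^8≡81, 3100^16≡2782, 3100^32≡132, 3100^64≡2308, 3100^128≡2253, 3100^256≡812, 3100^512≡1798, 3100^1024≡1759, 3100^2048≡2859
3358 = 2048 + 1024 + 256 + 16 + 8 + 4 + 2, so 3100^3358 ≡ 2859·1759·812·2782·81·9·3 ≡ 2349 (mod 3779)
447·2349 = 1050003 ≡ 3220 (mod 3779)
3220 ≡ 3220 (mod 3779), so the signature is genuine.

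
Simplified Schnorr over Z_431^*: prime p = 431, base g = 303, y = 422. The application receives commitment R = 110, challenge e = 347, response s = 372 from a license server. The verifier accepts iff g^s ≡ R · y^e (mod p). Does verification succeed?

fails

g^s mod p:
Squares mod 431: 303^1≡303, 303^2≡6, 303^4≡36, 303^8≡3, 303^16≡9, 303^32≡81, 303^64≡96, 303^128≡165, 303^256≡72
372 = 256 + 64 + 32 + 16 + 4, so 303^372 ≡ 72·96·81·9·36 ≡ 110 (mod 431)
R · y^e mod p:
Squares mod 431: 422^1≡422, 422^2≡81, 422^4≡96, 422^8≡165, 422^16≡72, 422^32≡12, 422^64≡144, 422^128≡48, 422^256≡149
347 = 256 + 64 + 16 + 8 + 2 + 1, so 422^347 ≡ 149·144·72·165·81·422 ≡ 133 (mod 431)
110·133 = 14630 ≡ 407 (mod 431)
110 ≠ 407; the check fails.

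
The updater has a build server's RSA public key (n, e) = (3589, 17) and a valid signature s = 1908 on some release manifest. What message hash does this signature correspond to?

141

s^2 ≡ 1908^2 = 3640464 ≡ 1218
s^4 ≡ 1218^2 = 1483524 ≡ 1267
s^8 ≡ 1267^2 = 1605289 ≡ 1006
s^16 ≡ 1006^2 = 1012036 ≡ 3527
17 = 16 + 1, so s^17 ≡ 3527·1908 ≡ 141 (mod 3589)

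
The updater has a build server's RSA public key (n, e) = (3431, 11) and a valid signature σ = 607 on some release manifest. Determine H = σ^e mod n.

1339

σ^2 ≡ 607^2 = 368449 ≡ 1332
σ^4 ≡ 1332^2 = 1774224 ≡ 397
σ^8 ≡ 397^2 = 157609 ≡ 3214
11 = 8 + 2 + 1, so σ^11 ≡ 3214·1332·607 ≡ 1339 (mod 3431)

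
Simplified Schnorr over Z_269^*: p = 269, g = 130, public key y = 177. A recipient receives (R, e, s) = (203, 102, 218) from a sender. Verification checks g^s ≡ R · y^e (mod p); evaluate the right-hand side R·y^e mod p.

177^2 = 31329 ≡ 125
177^4 ≡ 125^2 = 15625 ≡ 23
177^8 ≡ 23^2 = 529 ≡ 260
177^16 ≡ 260^2 = 67600 ≡ 81
177^32 ≡ 81^2 = 6561 ≡ 105
177^64 ≡ 105^2 = 11025 ≡ 265
102 = 64 + 32 + 4 + 2, so 177^102 ≡ 265·105·23·125 ≡ 41 (mod 269)
R · y^e ≡ 203·41 = 8323 ≡ 253 (mod 269)

253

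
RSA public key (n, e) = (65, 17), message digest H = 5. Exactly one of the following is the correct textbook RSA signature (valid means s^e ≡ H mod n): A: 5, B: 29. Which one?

Candidate A: 5^2 = 25; 5^4 ≡ 25^2 = 625 ≡ 40; 5^8 ≡ 40^2 = 1600 ≡ 40; 5^16 ≡ 40^2 = 1600 ≡ 40; 17 = 16 + 1, so 5^17 ≡ 40·5 ≡ 5 (mod 65)
  → matches H = 5
Candidate B: 29^2 = 841 ≡ 61; 29^4 ≡ 61^2 = 3721 ≡ 16; 29^8 ≡ 16^2 = 256 ≡ 61; 29^16 ≡ 61^2 = 3721 ≡ 16; 17 = 16 + 1, so 29^17 ≡ 16·29 ≡ 9 (mod 65)

A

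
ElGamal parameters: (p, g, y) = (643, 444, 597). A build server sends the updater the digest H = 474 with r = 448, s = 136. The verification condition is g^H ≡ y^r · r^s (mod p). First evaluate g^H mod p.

471

Squares mod 643: 444^1≡444, 444^2≡378, 444^4≡138, 444^8≡397, 444^16≡74, 444^32≡332, 444^64≡271, 444^128≡139, 444^256≡31
474 = 256 + 128 + 64 + 16 + 8 + 2, so 444^474 ≡ 31·139·271·74·397·378 ≡ 471 (mod 643)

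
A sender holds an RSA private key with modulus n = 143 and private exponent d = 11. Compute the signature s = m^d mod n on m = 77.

m^2 ≡ 77^2 = 5929 ≡ 66
m^4 ≡ 66^2 = 4356 ≡ 66
m^8 ≡ 66^2 = 4356 ≡ 66
11 = 8 + 2 + 1, so m^11 ≡ 66·66·77 ≡ 77 (mod 143)

77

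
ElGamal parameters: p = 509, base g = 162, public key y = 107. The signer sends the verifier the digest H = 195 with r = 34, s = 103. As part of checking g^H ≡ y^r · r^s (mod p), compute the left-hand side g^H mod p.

240

162^195 mod 509 = 240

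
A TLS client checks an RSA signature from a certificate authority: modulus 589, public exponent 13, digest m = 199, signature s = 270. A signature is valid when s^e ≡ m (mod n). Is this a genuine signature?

genuine

Squares mod 589: s^1≡270, s^2≡453, s^4≡237, s^8≡214
13 = 8 + 4 + 1, so s^13 ≡ 214·237·270 ≡ 199 (mod 589)
199 = m, so the signature checks out.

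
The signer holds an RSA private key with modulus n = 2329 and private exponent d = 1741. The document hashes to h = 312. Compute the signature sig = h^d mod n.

945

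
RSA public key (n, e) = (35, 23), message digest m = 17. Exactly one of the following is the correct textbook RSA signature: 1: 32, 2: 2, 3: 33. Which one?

3

Candidate 1: Squares mod 35: 32^1≡32, 32^2≡9, 32^4≡11, 32^8≡16, 32^16≡11; 23 = 16 + 4 + 2 + 1, so 32^23 ≡ 11·11·9·32 ≡ 23 (mod 35)
Candidate 2: Squares mod 35: 2^1≡2, 2^2≡4, 2^4≡16, 2^8≡11, 2^16≡16; 23 = 16 + 4 + 2 + 1, so 2^23 ≡ 16·16·4·2 ≡ 18 (mod 35)
Candidate 3: Squares mod 35: 33^1≡33, 33^2≡4, 33^4≡16, 33^8≡11, 33^16≡16; 23 = 16 + 4 + 2 + 1, so 33^23 ≡ 16·16·4·33 ≡ 17 (mod 35)
  → matches m = 17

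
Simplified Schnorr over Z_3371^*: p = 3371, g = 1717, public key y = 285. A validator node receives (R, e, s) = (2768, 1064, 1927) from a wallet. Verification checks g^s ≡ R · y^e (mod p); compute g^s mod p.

3005

1717^1927 mod 3371 = 3005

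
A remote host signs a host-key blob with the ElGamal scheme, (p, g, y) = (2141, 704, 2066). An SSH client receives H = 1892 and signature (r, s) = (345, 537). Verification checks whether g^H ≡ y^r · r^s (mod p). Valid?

yes

Left side g^H mod p:
Squares mod 2141: 704^1≡704, 704^2≡1045, 704^4≡115, 704^8≡379, 704^16≡194, 704^32≡1239, 704^64≡24, 704^128≡576, 704^256≡2062, 704^512≡1959, 704^1024≡1009
1892 = 1024 + 512 + 256 + 64 + 32 + 4, so 704^1892 ≡ 1009·1959·2062·24·1239·115 ≡ 2082 (mod 2141)
Right side y^r · r^s mod p:
Squares mod 2141: 2066^1≡2066, 2066^2≡1343, 2066^4≡927, 2066^8≡788, 2066^16≡54, 2066^32≡775, 2066^64≡1145, 2066^128≡733, 2066^256≡2039
345 = 256 + 64 + 16 + 8 + 1, so 2066^345 ≡ 2039·1145·54·788·2066 ≡ 1181 (mod 2141)
Squares mod 2141: 345^1≡345, 345^2≡1270, 345^4≡727, 345^8≡1843, 345^16≡1023, 345^32≡1721, 345^64≡838, 345^128≡2137, 345^256≡16, 345^512≡256
537 = 512 + 16 + 8 + 1, so 345^537 ≡ 256·1023·1843·345 ≡ 1162 (mod 2141)
1181·1162 = 1372322 ≡ 2082 (mod 2141)
2082 ≡ 2082 (mod 2141), so the signature is genuine.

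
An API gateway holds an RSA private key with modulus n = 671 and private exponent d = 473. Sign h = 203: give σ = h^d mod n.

h^473 mod 671 = 70

70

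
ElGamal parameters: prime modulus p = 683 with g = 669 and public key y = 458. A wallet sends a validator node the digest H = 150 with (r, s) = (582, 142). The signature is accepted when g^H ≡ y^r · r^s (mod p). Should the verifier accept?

accept

Left side g^H mod p:
Squares mod 683: 669^1≡669, 669^2≡196, 669^4≡168, 669^8≡221, 669^16≡348, 669^32≡213, 669^64≡291, 669^128≡672
150 = 128 + 16 + 4 + 2, so 669^150 ≡ 672·348·168·196 ≡ 632 (mod 683)
Right side y^r · r^s mod p:
Squares mod 683: 458^1≡458, 458^2≡83, 458^4≡59, 458^8≡66, 458^16≡258, 458^32≡313, 458^64≡300, 458^128≡527, 458^256≡431, 458^512≡668
582 = 512 + 64 + 4 + 2, so 458^582 ≡ 668·300·59·83 ≡ 495 (mod 683)
Squares mod 683: 582^1≡582, 582^2≡639, 582^4≡570, 582^8≡475, 582^16≡235, 582^32≡585, 582^64≡42, 582^128≡398
142 = 128 + 8 + 4 + 2, so 582^142 ≡ 398·475·570·639 ≡ 389 (mod 683)
495·389 = 192555 ≡ 632 (mod 683)
632 ≡ 632 (mod 683), so the signature is genuine.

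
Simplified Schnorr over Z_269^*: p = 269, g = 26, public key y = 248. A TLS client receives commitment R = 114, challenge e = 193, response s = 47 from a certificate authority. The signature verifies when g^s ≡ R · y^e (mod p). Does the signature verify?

g^s mod p:
Squares mod 269: 26^1≡26, 26^2≡138, 26^4≡214, 26^8≡66, 26^16≡52, 26^32≡14
47 = 32 + 8 + 4 + 2 + 1, so 26^47 ≡ 14·66·214·138·26 ≡ 28 (mod 269)
R · y^e mod p:
Squares mod 269: 248^1≡248, 248^2≡172, 248^4≡263, 248^8≡36, 248^16≡220, 248^32≡249, 248^64≡131, 248^128≡214
193 = 128 + 64 + 1, so 248^193 ≡ 214·131·248 ≡ 127 (mod 269)
114·127 = 14478 ≡ 221 (mod 269)
28 ≠ 221; the check fails.

does not verify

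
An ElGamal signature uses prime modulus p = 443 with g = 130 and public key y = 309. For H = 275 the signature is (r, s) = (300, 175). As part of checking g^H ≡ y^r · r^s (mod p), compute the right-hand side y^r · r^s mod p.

435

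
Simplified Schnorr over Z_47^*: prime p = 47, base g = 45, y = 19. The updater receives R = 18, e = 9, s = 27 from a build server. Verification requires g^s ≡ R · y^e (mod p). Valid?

yes

g^s mod p:
Squares mod 47: 45^1≡45, 45^2≡4, 45^4≡16, 45^8≡21, 45^16≡18
27 = 16 + 8 + 2 + 1, so 45^27 ≡ 18·21·4·45 ≡ 31 (mod 47)
R · y^e mod p:
Squares mod 47: 19^1≡19, 19^2≡32, 19^4≡37, 19^8≡6
9 = 8 + 1, so 19^9 ≡ 6·19 ≡ 20 (mod 47)
18·20 = 360 ≡ 31 (mod 47)
31 ≡ 31 (mod 47); signature holds.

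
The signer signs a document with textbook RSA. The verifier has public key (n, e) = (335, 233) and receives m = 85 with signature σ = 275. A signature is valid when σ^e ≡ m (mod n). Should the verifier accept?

σ^2 ≡ 275^2 = 75625 ≡ 250
σ^4 ≡ 250^2 = 62500 ≡ 190
σ^8 ≡ 190^2 = 36100 ≡ 255
σ^16 ≡ 255^2 = 65025 ≡ 35
σ^32 ≡ 35^2 = 1225 ≡ 220
σ^64 ≡ 220^2 = 48400 ≡ 160
σ^128 ≡ 160^2 = 25600 ≡ 140
233 = 128 + 64 + 32 + 8 + 1, so σ^233 ≡ 140·160·220·255·275 ≡ 85 (mod 335)
85 = m, so the signature checks out.

accept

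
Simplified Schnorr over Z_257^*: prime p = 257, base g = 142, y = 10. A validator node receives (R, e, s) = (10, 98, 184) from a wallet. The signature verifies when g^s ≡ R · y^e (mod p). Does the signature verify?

does not verify

g^s mod p:
142^2 = 20164 ≡ 118
142^4 ≡ 118^2 = 13924 ≡ 46
142^8 ≡ 46^2 = 2116 ≡ 60
142^16 ≡ 60^2 = 3600 ≡ 2
142^32 ≡ 2^2 = 4
142^64 ≡ 4^2 = 16
142^128 ≡ 16^2 = 256
184 = 128 + 32 + 16 + 8, so 142^184 ≡ 256·4·2·60 ≡ 34 (mod 257)
R · y^e mod p:
10^2 = 100
10^4 ≡ 100^2 = 10000 ≡ 234
10^8 ≡ 234^2 = 54756 ≡ 15
10^16 ≡ 15^2 = 225
10^32 ≡ 225^2 = 50625 ≡ 253
10^64 ≡ 253^2 = 64009 ≡ 16
98 = 64 + 32 + 2, so 10^98 ≡ 16·253·100 ≡ 25 (mod 257)
10·25 = 250 ≡ 250 (mod 257)
34 ≠ 250; the check fails.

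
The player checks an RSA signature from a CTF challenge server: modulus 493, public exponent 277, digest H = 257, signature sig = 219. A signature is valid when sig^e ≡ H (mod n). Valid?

yes

sig^2 ≡ 219^2 = 47961 ≡ 140
sig^4 ≡ 140^2 = 19600 ≡ 373
sig^8 ≡ 373^2 = 139129 ≡ 103
sig^16 ≡ 103^2 = 10609 ≡ 256
sig^32 ≡ 256^2 = 65536 ≡ 460
sig^64 ≡ 460^2 = 211600 ≡ 103
sig^128 ≡ 103^2 = 10609 ≡ 256
sig^256 ≡ 256^2 = 65536 ≡ 460
277 = 256 + 16 + 4 + 1, so sig^277 ≡ 460·256·373·219 ≡ 257 (mod 493)
sig^277 mod 493 = 257 matches H.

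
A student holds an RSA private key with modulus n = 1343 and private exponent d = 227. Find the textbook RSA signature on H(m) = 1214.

(H(m))^2 ≡ 1214^2 = 1473796 ≡ 525
(H(m))^4 ≡ 525^2 = 275625 ≡ 310
(H(m))^8 ≡ 310^2 = 96100 ≡ 747
(H(m))^16 ≡ 747^2 = 558009 ≡ 664
(H(m))^32 ≡ 664^2 = 440896 ≡ 392
(H(m))^64 ≡ 392^2 = 153664 ≡ 562
(H(m))^128 ≡ 562^2 = 315844 ≡ 239
227 = 128 + 64 + 32 + 2 + 1, so (H(m))^227 ≡ 239·562·392·525·1214 ≡ 3 (mod 1343)

3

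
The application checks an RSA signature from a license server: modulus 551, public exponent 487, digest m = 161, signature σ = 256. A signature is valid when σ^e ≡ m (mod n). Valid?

Squares mod 551: σ^1≡256, σ^2≡518, σ^4≡538, σ^8≡169, σ^16≡460, σ^32≡16, σ^64≡256, σ^128≡518, σ^256≡538
487 = 256 + 128 + 64 + 32 + 4 + 2 + 1, so σ^487 ≡ 538·518·256·16·538·518·256 ≡ 161 (mod 551)
161 = m, so the signature checks out.

yes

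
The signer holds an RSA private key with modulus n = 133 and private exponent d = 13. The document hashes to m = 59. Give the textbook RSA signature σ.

m^2 ≡ 59^2 = 3481 ≡ 23
m^4 ≡ 23^2 = 529 ≡ 130
m^8 ≡ 130^2 = 16900 ≡ 9
13 = 8 + 4 + 1, so m^13 ≡ 9·130·59 ≡ 3 (mod 133)

3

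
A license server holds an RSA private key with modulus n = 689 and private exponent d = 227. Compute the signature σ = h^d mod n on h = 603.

h^2 ≡ 603^2 = 363609 ≡ 506
h^4 ≡ 506^2 = 256036 ≡ 417
h^8 ≡ 417^2 = 173889 ≡ 261
h^16 ≡ 261^2 = 68121 ≡ 599
h^32 ≡ 599^2 = 358801 ≡ 521
h^64 ≡ 521^2 = 271441 ≡ 664
h^128 ≡ 664^2 = 440896 ≡ 625
227 = 128 + 64 + 32 + 2 + 1, so h^227 ≡ 625·664·521·506·603 ≡ 164 (mod 689)

164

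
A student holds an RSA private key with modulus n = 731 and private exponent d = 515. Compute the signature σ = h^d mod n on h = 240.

h^2 ≡ 240^2 = 57600 ≡ 582
h^4 ≡ 582^2 = 338724 ≡ 271
h^8 ≡ 271^2 = 73441 ≡ 341
h^16 ≡ 341^2 = 116281 ≡ 52
h^32 ≡ 52^2 = 2704 ≡ 511
h^64 ≡ 511^2 = 261121 ≡ 154
h^128 ≡ 154^2 = 23716 ≡ 324
h^256 ≡ 324^2 = 104976 ≡ 443
h^512 ≡ 443^2 = 196249 ≡ 341
515 = 512 + 2 + 1, so h^515 ≡ 341·582·240 ≡ 382 (mod 731)

382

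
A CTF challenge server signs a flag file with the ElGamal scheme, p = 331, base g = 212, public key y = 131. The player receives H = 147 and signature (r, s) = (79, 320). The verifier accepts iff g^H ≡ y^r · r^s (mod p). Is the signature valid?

Left side g^H mod p:
212^147 mod 331 = 274
Right side y^r · r^s mod p:
131^79 mod 331 = 308
79^320 mod 331 = 132
308·132 = 40656 ≡ 274 (mod 331)
274 ≡ 274 (mod 331), so the signature is genuine.

valid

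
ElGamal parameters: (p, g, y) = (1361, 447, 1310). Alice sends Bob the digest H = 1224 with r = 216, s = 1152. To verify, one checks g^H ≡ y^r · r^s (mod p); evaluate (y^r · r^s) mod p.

129

Squares mod 1361: 1310^1≡1310, 1310^2≡1240, 1310^4≡1031, 1310^8≡20, 1310^16≡400, 1310^32≡763, 1310^64≡1022, 1310^128≡597
216 = 128 + 64 + 16 + 8, so 1310^216 ≡ 597·1022·400·20 ≡ 654 (mod 1361)
Squares mod 1361: 216^1≡216, 216^2≡382, 216^4≡297, 216^8≡1105, 216^16≡208, 216^32≡1073, 216^64≡1284, 216^128≡485, 216^256≡1133, 216^512≡266, 216^1024≡1345
1152 = 1024 + 128, so 216^1152 ≡ 1345·485 ≡ 406 (mod 1361)
y^r · r^s ≡ 654·406 = 265524 ≡ 129 (mod 1361)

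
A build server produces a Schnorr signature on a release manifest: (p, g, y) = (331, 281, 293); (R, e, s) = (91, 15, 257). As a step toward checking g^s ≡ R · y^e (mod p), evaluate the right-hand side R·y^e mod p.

Squares mod 331: 293^1≡293, 293^2≡120, 293^4≡167, 293^8≡85
15 = 8 + 4 + 2 + 1, so 293^15 ≡ 85·167·120·293 ≡ 167 (mod 331)
R · y^e ≡ 91·167 = 15197 ≡ 302 (mod 331)

302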